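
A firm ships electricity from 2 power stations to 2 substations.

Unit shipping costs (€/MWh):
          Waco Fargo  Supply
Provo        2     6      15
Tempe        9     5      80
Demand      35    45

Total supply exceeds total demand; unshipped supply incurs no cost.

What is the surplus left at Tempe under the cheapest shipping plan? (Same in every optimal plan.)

Minimum-cost shipments:
  Provo to Waco: 15 MWh
  Tempe to Waco: 20 MWh
  Tempe to Fargo: 45 MWh
Total cost = €435.
Tempe ships 65 of its 80, leaving 15.

15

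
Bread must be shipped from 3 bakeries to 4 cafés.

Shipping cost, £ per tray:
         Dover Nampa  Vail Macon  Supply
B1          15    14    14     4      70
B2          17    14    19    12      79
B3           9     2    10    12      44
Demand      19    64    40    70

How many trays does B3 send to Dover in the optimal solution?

The minimum-cost plan:
  B1->Macon: 70 trays
  B2->Dover: 19 trays
  B2->Nampa: 20 trays
  B2->Vail: 40 trays
  B3->Nampa: 44 trays
Total cost = £1731.
The route B3→Dover is not used.

0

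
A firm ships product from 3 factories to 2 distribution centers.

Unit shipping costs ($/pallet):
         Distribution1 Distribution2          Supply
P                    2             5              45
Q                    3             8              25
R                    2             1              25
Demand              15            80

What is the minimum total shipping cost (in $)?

Optimal allocation:
  P–Distribution2: 45 pallets
  Q–Distribution1: 15 pallets
  Q–Distribution2: 10 pallets
  R–Distribution2: 25 pallets
Total cost = $375.

375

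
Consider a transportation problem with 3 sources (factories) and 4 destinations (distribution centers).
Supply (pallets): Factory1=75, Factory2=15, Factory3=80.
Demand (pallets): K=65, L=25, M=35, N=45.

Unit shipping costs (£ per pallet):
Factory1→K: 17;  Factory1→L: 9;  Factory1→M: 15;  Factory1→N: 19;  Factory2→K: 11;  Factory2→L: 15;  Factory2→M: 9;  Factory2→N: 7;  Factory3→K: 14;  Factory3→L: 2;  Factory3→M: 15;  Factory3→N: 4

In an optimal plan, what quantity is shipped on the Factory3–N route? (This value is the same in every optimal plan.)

45

Optimal shipments:
  Factory1→K: 40 × £17 = £680
  Factory1→M: 35 × £15 = £525
  Factory2→K: 15 × £11 = £165
  Factory3→K: 10 × £14 = £140
  Factory3→L: 25 × £2 = £50
  Factory3→N: 45 × £4 = £180
Total cost = £1740.
So Factory3→N carries 45 pallets.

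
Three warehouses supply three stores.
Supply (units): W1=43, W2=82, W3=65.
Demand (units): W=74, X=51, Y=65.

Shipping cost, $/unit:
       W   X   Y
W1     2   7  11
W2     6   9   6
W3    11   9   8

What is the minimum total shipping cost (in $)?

Optimal allocation:
  W1 to W: 43 units
  W2 to W: 31 units
  W2 to Y: 51 units
  W3 to X: 51 units
  W3 to Y: 14 units
Total cost = $1149.

1149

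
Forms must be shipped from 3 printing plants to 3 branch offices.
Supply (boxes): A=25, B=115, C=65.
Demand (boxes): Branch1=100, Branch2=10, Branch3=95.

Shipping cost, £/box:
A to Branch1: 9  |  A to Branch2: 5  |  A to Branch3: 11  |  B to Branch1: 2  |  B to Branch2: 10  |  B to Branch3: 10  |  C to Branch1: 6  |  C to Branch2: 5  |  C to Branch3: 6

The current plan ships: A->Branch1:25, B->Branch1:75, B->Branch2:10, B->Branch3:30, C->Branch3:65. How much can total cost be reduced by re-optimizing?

210

Current plan cost = 25·9 + 75·2 + 10·10 + 30·10 + 65·6 = £1165.
Optimal plan:
  A–Branch2: 10 × £5 = £50
  A–Branch3: 15 × £11 = £165
  B–Branch1: 100 × £2 = £200
  B–Branch3: 15 × £10 = £150
  C–Branch3: 65 × £6 = £390
Optimal cost = £955.
Saving = 1165 − 955 = £210.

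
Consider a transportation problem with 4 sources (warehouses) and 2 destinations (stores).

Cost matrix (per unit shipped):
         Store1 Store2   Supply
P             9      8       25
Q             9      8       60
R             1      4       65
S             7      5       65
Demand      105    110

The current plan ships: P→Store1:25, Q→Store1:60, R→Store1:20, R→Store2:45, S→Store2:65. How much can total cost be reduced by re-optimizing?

180

Current plan cost = 25·9 + 60·9 + 20·1 + 45·4 + 65·5 = 1290.
Optimal plan:
  P->Store1: 25 units
  Q->Store1: 15 units
  Q->Store2: 45 units
  R->Store1: 65 units
  S->Store2: 65 units
Optimal cost = 1110.
Saving = 1290 − 1110 = 180.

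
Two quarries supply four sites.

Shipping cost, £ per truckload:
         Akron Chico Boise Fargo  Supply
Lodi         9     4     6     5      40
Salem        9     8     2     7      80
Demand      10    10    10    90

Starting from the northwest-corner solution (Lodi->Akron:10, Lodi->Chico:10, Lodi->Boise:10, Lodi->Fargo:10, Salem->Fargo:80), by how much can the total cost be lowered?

80

Current plan cost = 10·9 + 10·4 + 10·6 + 10·5 + 80·7 = £800.
Optimal plan:
  Lodi to Chico: 10 × £4 = £40
  Lodi to Fargo: 30 × £5 = £150
  Salem to Akron: 10 × £9 = £90
  Salem to Boise: 10 × £2 = £20
  Salem to Fargo: 60 × £7 = £420
Optimal cost = £720.
Saving = 800 − 720 = £80.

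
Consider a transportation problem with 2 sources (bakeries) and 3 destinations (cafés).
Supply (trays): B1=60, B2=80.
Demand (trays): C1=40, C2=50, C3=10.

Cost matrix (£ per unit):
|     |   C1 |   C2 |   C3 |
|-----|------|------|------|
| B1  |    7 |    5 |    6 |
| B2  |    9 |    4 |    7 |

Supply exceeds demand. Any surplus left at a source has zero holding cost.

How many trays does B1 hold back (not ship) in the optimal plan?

Minimum-cost shipments:
  B1→C1: 40 trays
  B1→C3: 10 trays
  B2→C2: 50 trays
Total cost = £540.
B1 ships 50 of its 60, leaving 10.

10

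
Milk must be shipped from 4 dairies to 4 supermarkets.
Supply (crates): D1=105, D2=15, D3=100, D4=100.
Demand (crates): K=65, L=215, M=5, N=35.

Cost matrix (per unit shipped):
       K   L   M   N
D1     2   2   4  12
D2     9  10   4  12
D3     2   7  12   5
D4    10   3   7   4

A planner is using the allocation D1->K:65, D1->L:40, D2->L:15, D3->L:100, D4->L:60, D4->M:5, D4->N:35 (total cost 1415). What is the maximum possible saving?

Current plan cost = 65·2 + 40·2 + 15·10 + 100·7 + 60·3 + 5·7 + 35·4 = 1415.
Optimal plan:
  D1 to L: 105 × 2 = 210
  D2 to L: 10 × 10 = 100
  D2 to M: 5 × 4 = 20
  D3 to K: 65 × 2 = 130
  D3 to N: 35 × 5 = 175
  D4 to L: 100 × 3 = 300
Optimal cost = 935.
Saving = 1415 − 935 = 480.

480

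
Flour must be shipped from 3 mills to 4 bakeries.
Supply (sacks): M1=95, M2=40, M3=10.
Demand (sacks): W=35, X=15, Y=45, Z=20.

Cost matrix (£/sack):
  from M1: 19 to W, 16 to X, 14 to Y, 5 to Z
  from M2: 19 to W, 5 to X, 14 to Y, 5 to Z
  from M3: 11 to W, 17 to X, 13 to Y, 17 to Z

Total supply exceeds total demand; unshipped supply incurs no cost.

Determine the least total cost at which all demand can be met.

Optimal allocation:
  M1 to Y: 45 × £14 = £630
  M1 to Z: 20 × £5 = £100
  M2 to W: 25 × £19 = £475
  M2 to X: 15 × £5 = £75
  M3 to W: 10 × £11 = £110
Total = 630 + 100 + 475 + 75 + 110 = £1390.
(Supply check: M1 ships 65; M2 ships 40; M3 ships 10.)

1390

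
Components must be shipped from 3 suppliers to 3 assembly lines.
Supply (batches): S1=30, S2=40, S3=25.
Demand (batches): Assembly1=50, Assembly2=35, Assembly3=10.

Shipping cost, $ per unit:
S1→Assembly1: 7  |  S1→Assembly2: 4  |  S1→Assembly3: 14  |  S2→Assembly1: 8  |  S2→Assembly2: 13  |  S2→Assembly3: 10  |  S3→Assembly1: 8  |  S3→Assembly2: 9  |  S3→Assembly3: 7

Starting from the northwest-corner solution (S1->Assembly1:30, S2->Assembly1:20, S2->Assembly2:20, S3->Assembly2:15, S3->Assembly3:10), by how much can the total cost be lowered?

Current plan cost = 30·7 + 20·8 + 20·13 + 15·9 + 10·7 = $835.
Optimal plan:
  S1–Assembly2: 30 × $4 = $120
  S2–Assembly1: 40 × $8 = $320
  S3–Assembly1: 10 × $8 = $80
  S3–Assembly2: 5 × $9 = $45
  S3–Assembly3: 10 × $7 = $70
Optimal cost = $635.
Saving = 835 − 635 = $200.

200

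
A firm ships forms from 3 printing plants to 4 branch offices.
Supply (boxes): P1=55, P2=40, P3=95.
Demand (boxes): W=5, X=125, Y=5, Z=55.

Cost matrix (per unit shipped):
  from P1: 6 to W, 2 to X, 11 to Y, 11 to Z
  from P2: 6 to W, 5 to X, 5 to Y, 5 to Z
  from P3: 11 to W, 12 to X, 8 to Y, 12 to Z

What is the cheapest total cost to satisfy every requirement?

Optimal allocation:
  P1→X: 55 × 2 = 110
  P2→X: 40 × 5 = 200
  P3→W: 5 × 11 = 55
  P3→X: 30 × 12 = 360
  P3→Y: 5 × 8 = 40
  P3→Z: 55 × 12 = 660
Total = 110 + 200 + 55 + 360 + 40 + 660 = 1425.

1425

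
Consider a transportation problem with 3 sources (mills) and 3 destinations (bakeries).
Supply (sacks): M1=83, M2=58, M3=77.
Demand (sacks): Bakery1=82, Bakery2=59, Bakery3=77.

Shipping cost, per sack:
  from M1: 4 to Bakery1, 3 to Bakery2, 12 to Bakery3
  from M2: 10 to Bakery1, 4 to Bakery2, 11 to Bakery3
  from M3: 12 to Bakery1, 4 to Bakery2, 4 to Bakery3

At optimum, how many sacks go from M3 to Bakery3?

Optimal shipments:
  M1->Bakery1: 82 × 4 = 328
  M1->Bakery2: 1 × 3 = 3
  M2->Bakery2: 58 × 4 = 232
  M3->Bakery3: 77 × 4 = 308
Total cost = 871.
So M3→Bakery3 carries 77 sacks.

77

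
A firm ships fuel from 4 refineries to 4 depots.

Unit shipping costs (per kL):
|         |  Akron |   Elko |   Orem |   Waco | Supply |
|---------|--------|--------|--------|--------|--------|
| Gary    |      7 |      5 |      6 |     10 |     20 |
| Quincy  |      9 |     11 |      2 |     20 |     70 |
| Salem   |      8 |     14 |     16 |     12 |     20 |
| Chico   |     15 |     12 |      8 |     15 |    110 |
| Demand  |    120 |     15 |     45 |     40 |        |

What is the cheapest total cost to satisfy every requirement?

An optimal shipping plan:
  Gary->Akron: 20 × 7 = 140
  Quincy->Akron: 70 × 9 = 630
  Salem->Akron: 20 × 8 = 160
  Chico->Akron: 10 × 15 = 150
  Chico->Elko: 15 × 12 = 180
  Chico->Orem: 45 × 8 = 360
  Chico->Waco: 40 × 15 = 600
Total = 140 + 630 + 160 + 150 + 180 + 360 + 600 = 2220.

2220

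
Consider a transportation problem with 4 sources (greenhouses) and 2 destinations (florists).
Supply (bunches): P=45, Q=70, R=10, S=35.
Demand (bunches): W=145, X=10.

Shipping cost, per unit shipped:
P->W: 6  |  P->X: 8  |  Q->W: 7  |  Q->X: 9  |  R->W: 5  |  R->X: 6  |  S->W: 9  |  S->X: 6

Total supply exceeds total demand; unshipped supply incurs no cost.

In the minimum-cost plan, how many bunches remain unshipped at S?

Minimum-cost shipments:
  P to W: 45 bunches
  Q to W: 70 bunches
  R to W: 10 bunches
  S to W: 20 bunches
  S to X: 10 bunches
Total cost = 1050.
S ships 30 of its 35, leaving 5.

5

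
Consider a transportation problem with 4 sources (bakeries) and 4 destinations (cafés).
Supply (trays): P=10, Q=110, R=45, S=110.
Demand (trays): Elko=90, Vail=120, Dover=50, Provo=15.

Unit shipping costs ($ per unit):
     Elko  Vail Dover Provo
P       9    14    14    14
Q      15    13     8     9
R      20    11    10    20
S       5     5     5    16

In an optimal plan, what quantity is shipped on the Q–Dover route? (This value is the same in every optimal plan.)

50

The minimum-cost plan:
  P->Elko: 10 × $9 = $90
  Q->Vail: 45 × $13 = $585
  Q->Dover: 50 × $8 = $400
  Q->Provo: 15 × $9 = $135
  R->Vail: 45 × $11 = $495
  S->Elko: 80 × $5 = $400
  S->Vail: 30 × $5 = $150
Total cost = $2255.
So Q→Dover carries 50 trays.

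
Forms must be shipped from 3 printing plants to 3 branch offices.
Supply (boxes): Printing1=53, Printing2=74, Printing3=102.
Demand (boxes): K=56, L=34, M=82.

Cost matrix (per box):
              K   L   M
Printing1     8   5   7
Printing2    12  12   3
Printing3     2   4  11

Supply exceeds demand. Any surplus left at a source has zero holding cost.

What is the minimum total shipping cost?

526

One minimum-cost allocation:
  Printing1–M: 8 × 7 = 56
  Printing2–M: 74 × 3 = 222
  Printing3–K: 56 × 2 = 112
  Printing3–L: 34 × 4 = 136
Total = 56 + 222 + 112 + 136 = 526.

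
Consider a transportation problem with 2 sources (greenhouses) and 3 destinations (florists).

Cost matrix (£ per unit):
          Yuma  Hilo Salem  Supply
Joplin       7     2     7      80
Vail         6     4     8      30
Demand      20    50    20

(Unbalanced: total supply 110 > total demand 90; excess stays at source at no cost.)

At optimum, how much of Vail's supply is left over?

Minimum-cost shipments:
  Joplin to Hilo: 50 bunches
  Joplin to Salem: 20 bunches
  Vail to Yuma: 20 bunches
Total cost = £360.
Vail ships 20 of its 30, leaving 10.

10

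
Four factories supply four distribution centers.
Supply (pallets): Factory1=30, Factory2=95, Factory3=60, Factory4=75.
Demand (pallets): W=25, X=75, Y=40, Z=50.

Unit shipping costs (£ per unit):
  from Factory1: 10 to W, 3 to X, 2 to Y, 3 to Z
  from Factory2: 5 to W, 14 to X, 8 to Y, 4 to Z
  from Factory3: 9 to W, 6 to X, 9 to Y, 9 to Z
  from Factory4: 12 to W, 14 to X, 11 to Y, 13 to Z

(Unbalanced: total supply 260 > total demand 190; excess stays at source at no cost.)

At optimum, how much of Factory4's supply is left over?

An optimal plan:
  Factory1→X: 15 × £3 = £45
  Factory1→Y: 15 × £2 = £30
  Factory2→W: 25 × £5 = £125
  Factory2→Y: 20 × £8 = £160
  Factory2→Z: 50 × £4 = £200
  Factory3→X: 60 × £6 = £360
  Factory4→Y: 5 × £11 = £55
Total cost = £975.
Factory4 ships 5 of its 75, leaving 70.

70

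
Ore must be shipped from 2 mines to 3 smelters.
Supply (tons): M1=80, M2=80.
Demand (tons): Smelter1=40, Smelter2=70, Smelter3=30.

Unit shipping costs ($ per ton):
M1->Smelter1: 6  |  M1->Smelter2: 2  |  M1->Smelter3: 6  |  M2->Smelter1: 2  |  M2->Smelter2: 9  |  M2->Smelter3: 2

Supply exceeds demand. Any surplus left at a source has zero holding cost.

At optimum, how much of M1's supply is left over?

An optimal plan:
  M1→Smelter2: 70 × $2 = $140
  M2→Smelter1: 40 × $2 = $80
  M2→Smelter3: 30 × $2 = $60
Total cost = $280.
M1 ships 70 of its 80, leaving 10.

10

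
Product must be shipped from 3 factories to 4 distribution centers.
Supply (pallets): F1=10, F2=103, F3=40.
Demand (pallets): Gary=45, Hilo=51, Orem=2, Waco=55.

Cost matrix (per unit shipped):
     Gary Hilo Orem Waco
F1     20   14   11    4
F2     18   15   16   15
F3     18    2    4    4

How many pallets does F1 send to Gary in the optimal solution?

Solving gives:
  F1 to Waco: 10 × 4 = 40
  F2 to Gary: 45 × 18 = 810
  F2 to Hilo: 11 × 15 = 165
  F2 to Orem: 2 × 16 = 32
  F2 to Waco: 45 × 15 = 675
  F3 to Hilo: 40 × 2 = 80
Total cost = 1802.
The route F1→Gary is not used.

0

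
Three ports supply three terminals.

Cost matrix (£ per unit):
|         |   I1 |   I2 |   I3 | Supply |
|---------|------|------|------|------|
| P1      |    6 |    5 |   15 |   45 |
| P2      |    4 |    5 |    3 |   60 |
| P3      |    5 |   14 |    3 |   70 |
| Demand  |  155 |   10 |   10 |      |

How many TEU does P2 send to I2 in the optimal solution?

0

Optimal shipments:
  P1–I1: 35 × £6 = £210
  P1–I2: 10 × £5 = £50
  P2–I1: 60 × £4 = £240
  P3–I1: 60 × £5 = £300
  P3–I3: 10 × £3 = £30
Total cost = £830.
The route P2→I2 is not used.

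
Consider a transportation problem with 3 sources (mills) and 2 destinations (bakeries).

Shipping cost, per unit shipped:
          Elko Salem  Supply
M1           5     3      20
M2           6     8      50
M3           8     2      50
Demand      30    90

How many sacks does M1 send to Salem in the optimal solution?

Optimal shipments:
  M1→Salem: 20 × 3 = 60
  M2→Elko: 30 × 6 = 180
  M2→Salem: 20 × 8 = 160
  M3→Salem: 50 × 2 = 100
Total cost = 500.
So M1→Salem carries 20 sacks.

20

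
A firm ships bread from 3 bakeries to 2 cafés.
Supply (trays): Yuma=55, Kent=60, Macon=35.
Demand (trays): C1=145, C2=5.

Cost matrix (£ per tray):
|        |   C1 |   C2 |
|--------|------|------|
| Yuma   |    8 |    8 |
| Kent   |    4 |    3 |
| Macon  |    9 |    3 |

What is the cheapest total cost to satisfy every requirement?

965

Optimal allocation:
  Yuma→C1: 55 × £8 = £440
  Kent→C1: 60 × £4 = £240
  Macon→C1: 30 × £9 = £270
  Macon→C2: 5 × £3 = £15
Total = 440 + 240 + 270 + 15 = £965.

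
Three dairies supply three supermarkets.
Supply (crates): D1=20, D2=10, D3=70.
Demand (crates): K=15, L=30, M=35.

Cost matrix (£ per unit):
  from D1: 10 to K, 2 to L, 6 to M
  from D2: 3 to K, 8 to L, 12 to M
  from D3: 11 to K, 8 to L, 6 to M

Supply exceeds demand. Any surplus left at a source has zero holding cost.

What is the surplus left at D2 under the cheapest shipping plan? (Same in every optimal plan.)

0

An optimal plan:
  D1->L: 20 × £2 = £40
  D2->K: 10 × £3 = £30
  D3->K: 5 × £11 = £55
  D3->L: 10 × £8 = £80
  D3->M: 35 × £6 = £210
Total cost = £415.
D2 ships 10 of its 10, leaving 0.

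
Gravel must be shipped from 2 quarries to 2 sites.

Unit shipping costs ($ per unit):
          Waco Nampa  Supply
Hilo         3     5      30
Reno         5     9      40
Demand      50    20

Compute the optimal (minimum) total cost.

330

Optimal allocation:
  Hilo→Waco: 10 × $3 = $30
  Hilo→Nampa: 20 × $5 = $100
  Reno→Waco: 40 × $5 = $200
Total = 30 + 100 + 200 = $330.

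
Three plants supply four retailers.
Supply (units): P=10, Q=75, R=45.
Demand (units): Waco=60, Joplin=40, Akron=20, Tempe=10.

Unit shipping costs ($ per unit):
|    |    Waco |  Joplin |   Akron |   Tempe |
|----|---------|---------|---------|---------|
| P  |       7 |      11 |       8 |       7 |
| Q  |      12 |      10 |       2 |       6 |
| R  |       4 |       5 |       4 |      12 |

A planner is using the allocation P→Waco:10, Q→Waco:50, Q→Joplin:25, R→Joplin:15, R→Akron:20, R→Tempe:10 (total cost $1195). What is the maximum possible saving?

385

Current plan cost = 10·7 + 50·12 + 25·10 + 15·5 + 20·4 + 10·12 = $1195.
Optimal plan:
  P->Waco: 10 × $7 = $70
  Q->Waco: 5 × $12 = $60
  Q->Joplin: 40 × $10 = $400
  Q->Akron: 20 × $2 = $40
  Q->Tempe: 10 × $6 = $60
  R->Waco: 45 × $4 = $180
Optimal cost = $810.
Saving = 1195 − 810 = $385.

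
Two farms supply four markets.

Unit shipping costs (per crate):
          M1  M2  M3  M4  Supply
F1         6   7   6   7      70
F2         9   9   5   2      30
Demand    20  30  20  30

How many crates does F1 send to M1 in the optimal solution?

20

Optimal shipments:
  F1->M1: 20 × 6 = 120
  F1->M2: 30 × 7 = 210
  F1->M3: 20 × 6 = 120
  F2->M4: 30 × 2 = 60
Total cost = 510.
So F1→M1 carries 20 crates.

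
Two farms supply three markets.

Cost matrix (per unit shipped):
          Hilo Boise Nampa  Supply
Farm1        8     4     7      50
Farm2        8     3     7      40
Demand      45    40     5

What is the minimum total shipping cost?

515

Optimal allocation:
  Farm1–Hilo: 45 crates
  Farm1–Nampa: 5 crates
  Farm2–Boise: 40 crates
Total cost = 515.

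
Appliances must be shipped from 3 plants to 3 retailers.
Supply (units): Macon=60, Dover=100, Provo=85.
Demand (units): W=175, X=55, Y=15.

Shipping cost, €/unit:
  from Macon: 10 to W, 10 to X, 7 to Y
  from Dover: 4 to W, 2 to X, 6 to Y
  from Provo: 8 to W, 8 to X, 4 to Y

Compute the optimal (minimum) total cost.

1510

An optimal shipping plan:
  Macon–W: 60 × €10 = €600
  Dover–W: 45 × €4 = €180
  Dover–X: 55 × €2 = €110
  Provo–W: 70 × €8 = €560
  Provo–Y: 15 × €4 = €60
Total = 600 + 180 + 110 + 560 + 60 = €1510.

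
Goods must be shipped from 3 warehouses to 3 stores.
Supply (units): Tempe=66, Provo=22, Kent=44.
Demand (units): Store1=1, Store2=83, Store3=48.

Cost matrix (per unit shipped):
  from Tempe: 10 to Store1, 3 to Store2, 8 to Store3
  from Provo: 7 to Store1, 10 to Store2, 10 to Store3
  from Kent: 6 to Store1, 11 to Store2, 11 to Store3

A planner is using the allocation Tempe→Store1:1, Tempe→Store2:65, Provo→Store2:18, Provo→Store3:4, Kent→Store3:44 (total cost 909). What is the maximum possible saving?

12

Current plan cost = 1·10 + 65·3 + 18·10 + 4·10 + 44·11 = 909.
Optimal plan:
  Tempe→Store2: 66 × 3 = 198
  Provo→Store3: 22 × 10 = 220
  Kent→Store1: 1 × 6 = 6
  Kent→Store2: 17 × 11 = 187
  Kent→Store3: 26 × 11 = 286
Optimal cost = 897.
Saving = 909 − 897 = 12.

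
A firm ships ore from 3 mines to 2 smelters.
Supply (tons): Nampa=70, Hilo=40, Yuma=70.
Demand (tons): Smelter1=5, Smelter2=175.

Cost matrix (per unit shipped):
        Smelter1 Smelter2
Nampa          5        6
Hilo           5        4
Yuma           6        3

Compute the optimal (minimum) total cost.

785

An optimal shipping plan:
  Nampa–Smelter1: 5 × 5 = 25
  Nampa–Smelter2: 65 × 6 = 390
  Hilo–Smelter2: 40 × 4 = 160
  Yuma–Smelter2: 70 × 3 = 210
Total = 25 + 390 + 160 + 210 = 785.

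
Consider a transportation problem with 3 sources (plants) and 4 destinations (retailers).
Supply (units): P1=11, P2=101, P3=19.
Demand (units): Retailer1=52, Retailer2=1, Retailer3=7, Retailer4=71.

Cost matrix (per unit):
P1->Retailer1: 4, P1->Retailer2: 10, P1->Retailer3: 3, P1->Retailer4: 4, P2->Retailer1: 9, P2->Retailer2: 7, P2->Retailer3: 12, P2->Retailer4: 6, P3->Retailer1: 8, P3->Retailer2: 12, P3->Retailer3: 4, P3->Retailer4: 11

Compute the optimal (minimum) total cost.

862

One minimum-cost allocation:
  P1 to Retailer1: 11 × 4 = 44
  P2 to Retailer1: 29 × 9 = 261
  P2 to Retailer2: 1 × 7 = 7
  P2 to Retailer4: 71 × 6 = 426
  P3 to Retailer1: 12 × 8 = 96
  P3 to Retailer3: 7 × 4 = 28
Total = 44 + 261 + 7 + 426 + 96 + 28 = 862.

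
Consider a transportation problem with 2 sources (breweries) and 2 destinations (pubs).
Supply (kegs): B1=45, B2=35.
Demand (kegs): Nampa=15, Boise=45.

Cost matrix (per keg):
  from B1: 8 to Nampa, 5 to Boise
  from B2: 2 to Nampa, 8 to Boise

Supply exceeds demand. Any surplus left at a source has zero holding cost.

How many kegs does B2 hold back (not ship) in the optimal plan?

20

Minimum-cost shipments:
  B1→Boise: 45 kegs
  B2→Nampa: 15 kegs
Total cost = 255.
B2 ships 15 of its 35, leaving 20.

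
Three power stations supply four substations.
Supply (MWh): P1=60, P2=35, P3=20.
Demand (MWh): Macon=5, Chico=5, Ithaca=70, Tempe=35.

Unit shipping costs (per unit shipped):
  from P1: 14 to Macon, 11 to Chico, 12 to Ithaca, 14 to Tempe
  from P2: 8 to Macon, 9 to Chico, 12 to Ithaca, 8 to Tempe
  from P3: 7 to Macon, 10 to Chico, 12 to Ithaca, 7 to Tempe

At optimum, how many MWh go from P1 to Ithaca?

Solving gives:
  P1→Ithaca: 60 × 12 = 720
  P2→Macon: 5 × 8 = 40
  P2→Chico: 5 × 9 = 45
  P2→Ithaca: 10 × 12 = 120
  P2→Tempe: 15 × 8 = 120
  P3→Tempe: 20 × 7 = 140
Total cost = 1185.
So P1→Ithaca carries 60 MWh.

60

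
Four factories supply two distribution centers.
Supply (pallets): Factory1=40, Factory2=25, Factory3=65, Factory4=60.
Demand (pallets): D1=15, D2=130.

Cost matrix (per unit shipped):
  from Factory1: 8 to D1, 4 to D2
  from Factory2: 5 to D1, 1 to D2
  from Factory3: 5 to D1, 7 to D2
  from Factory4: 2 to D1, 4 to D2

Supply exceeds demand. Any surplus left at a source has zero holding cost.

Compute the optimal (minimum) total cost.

535

A cheapest plan:
  Factory1–D2: 40 × 4 = 160
  Factory2–D2: 25 × 1 = 25
  Factory3–D1: 15 × 5 = 75
  Factory3–D2: 5 × 7 = 35
  Factory4–D2: 60 × 4 = 240
Total = 160 + 25 + 75 + 35 + 240 = 535.
(Supply check: Factory1 ships 40; Factory2 ships 25; Factory3 ships 20; Factory4 ships 60.)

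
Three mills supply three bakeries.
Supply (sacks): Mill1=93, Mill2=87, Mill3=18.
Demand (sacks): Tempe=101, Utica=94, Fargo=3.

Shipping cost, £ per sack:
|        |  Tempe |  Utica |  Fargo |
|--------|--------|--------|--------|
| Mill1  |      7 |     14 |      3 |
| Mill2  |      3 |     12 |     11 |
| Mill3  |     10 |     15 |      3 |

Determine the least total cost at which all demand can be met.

One minimum-cost allocation:
  Mill1→Tempe: 14 sacks
  Mill1→Utica: 79 sacks
  Mill2→Tempe: 87 sacks
  Mill3→Utica: 15 sacks
  Mill3→Fargo: 3 sacks
Total cost = £1699.
(Supply check: Mill1 ships 93; Mill2 ships 87; Mill3 ships 18.)

1699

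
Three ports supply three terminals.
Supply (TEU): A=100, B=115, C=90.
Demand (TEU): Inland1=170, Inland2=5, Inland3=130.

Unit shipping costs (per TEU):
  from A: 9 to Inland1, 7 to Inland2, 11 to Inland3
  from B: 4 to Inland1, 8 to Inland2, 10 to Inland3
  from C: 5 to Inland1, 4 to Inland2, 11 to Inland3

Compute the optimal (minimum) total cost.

2185

A cheapest plan:
  A to Inland3: 100 TEU
  B to Inland1: 85 TEU
  B to Inland3: 30 TEU
  C to Inland1: 85 TEU
  C to Inland2: 5 TEU
Total cost = 2185.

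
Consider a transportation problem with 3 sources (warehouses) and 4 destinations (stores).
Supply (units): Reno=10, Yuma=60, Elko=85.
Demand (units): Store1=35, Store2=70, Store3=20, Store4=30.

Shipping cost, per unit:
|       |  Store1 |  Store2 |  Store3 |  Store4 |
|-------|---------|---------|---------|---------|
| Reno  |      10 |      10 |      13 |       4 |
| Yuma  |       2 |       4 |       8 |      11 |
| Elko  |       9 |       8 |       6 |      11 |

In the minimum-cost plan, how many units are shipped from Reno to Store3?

0

Solving gives:
  Reno to Store4: 10 units
  Yuma to Store1: 35 units
  Yuma to Store2: 25 units
  Elko to Store2: 45 units
  Elko to Store3: 20 units
  Elko to Store4: 20 units
Total cost = 910.
The route Reno→Store3 is not used.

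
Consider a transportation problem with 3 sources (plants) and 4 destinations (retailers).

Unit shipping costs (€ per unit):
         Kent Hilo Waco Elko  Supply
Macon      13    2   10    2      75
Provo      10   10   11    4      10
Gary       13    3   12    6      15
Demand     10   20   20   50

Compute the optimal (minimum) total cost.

A cheapest plan:
  Macon to Hilo: 5 units
  Macon to Waco: 20 units
  Macon to Elko: 50 units
  Provo to Kent: 10 units
  Gary to Hilo: 15 units
Total cost = €455.

455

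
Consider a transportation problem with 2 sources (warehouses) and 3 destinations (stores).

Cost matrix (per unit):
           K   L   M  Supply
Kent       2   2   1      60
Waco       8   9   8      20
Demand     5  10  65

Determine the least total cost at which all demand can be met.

230

A cheapest plan:
  Kent->L: 10 × 2 = 20
  Kent->M: 50 × 1 = 50
  Waco->K: 5 × 8 = 40
  Waco->M: 15 × 8 = 120
Total = 20 + 50 + 40 + 120 = 230.
(Supply check: Kent ships 60; Waco ships 20.)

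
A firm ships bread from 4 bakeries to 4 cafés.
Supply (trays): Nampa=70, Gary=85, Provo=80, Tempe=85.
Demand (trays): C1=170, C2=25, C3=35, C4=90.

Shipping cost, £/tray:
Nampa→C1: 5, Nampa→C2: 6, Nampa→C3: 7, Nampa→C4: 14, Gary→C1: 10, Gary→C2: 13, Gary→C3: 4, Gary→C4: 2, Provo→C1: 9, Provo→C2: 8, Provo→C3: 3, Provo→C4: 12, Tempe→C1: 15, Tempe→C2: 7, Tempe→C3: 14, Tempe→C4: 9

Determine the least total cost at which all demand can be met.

Optimal allocation:
  Nampa–C1: 70 × £5 = £350
  Gary–C4: 85 × £2 = £170
  Provo–C1: 45 × £9 = £405
  Provo–C3: 35 × £3 = £105
  Tempe–C1: 55 × £15 = £825
  Tempe–C2: 25 × £7 = £175
  Tempe–C4: 5 × £9 = £45
Total = 350 + 170 + 405 + 105 + 825 + 175 + 45 = £2075.
(Supply check: Nampa ships 70; Gary ships 85; Provo ships 80; Tempe ships 85.)

2075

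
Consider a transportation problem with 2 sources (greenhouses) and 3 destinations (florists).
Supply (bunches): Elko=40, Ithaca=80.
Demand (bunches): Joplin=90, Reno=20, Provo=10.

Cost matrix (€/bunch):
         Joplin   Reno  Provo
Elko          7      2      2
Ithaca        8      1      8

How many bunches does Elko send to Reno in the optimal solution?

Solving gives:
  Elko→Joplin: 30 × €7 = €210
  Elko→Provo: 10 × €2 = €20
  Ithaca→Joplin: 60 × €8 = €480
  Ithaca→Reno: 20 × €1 = €20
Total cost = €730.
The route Elko→Reno is not used.

0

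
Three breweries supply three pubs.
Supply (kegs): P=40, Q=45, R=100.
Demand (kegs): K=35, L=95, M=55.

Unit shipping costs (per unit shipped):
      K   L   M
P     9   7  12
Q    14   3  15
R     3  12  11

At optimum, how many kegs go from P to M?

0

Optimal shipments:
  P->L: 40 kegs
  Q->L: 45 kegs
  R->K: 35 kegs
  R->L: 10 kegs
  R->M: 55 kegs
Total cost = 1245.
The route P→M is not used.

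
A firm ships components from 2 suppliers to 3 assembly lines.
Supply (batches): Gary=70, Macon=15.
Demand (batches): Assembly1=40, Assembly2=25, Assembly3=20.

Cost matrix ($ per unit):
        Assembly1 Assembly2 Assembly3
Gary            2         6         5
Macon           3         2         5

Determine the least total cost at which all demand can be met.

One minimum-cost allocation:
  Gary→Assembly1: 40 × $2 = $80
  Gary→Assembly2: 10 × $6 = $60
  Gary→Assembly3: 20 × $5 = $100
  Macon→Assembly2: 15 × $2 = $30
Total = 80 + 60 + 100 + 30 = $270.
(Supply check: Gary ships 70; Macon ships 15.)

270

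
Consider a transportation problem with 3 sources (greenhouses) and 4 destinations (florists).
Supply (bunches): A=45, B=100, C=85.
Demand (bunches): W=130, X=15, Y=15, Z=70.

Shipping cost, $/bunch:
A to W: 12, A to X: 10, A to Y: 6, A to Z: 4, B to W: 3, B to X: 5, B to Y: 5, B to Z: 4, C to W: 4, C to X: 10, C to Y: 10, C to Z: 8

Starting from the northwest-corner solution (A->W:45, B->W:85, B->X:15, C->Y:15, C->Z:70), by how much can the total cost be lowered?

675

Current plan cost = 45·12 + 85·3 + 15·5 + 15·10 + 70·8 = $1580.
Optimal plan:
  A to Z: 45 × $4 = $180
  B to W: 45 × $3 = $135
  B to X: 15 × $5 = $75
  B to Y: 15 × $5 = $75
  B to Z: 25 × $4 = $100
  C to W: 85 × $4 = $340
Optimal cost = $905.
Saving = 1580 − 905 = $675.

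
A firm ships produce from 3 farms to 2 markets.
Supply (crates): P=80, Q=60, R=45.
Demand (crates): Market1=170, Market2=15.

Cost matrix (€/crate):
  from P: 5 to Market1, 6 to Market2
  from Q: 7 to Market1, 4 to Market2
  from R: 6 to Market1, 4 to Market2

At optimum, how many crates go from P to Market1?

80

The minimum-cost plan:
  P->Market1: 80 × €5 = €400
  Q->Market1: 45 × €7 = €315
  Q->Market2: 15 × €4 = €60
  R->Market1: 45 × €6 = €270
Total cost = €1045.
So P→Market1 carries 80 crates.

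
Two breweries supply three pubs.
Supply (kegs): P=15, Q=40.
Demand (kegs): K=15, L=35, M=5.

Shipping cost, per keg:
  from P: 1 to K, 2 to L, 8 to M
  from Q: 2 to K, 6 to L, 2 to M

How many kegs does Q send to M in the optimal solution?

5

Optimal shipments:
  P to L: 15 × 2 = 30
  Q to K: 15 × 2 = 30
  Q to L: 20 × 6 = 120
  Q to M: 5 × 2 = 10
Total cost = 190.
So Q→M carries 5 kegs.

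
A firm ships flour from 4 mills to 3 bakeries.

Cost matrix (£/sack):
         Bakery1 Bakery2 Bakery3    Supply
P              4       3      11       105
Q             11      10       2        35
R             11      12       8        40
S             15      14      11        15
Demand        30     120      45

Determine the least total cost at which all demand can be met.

1005

A cheapest plan:
  P–Bakery2: 105 sacks
  Q–Bakery3: 35 sacks
  R–Bakery1: 30 sacks
  R–Bakery3: 10 sacks
  S–Bakery2: 15 sacks
Total cost = £1005.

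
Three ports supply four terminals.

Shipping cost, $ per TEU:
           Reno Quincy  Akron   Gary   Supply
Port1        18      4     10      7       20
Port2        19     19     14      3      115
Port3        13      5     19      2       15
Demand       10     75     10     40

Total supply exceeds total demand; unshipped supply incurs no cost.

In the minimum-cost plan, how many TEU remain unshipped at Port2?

15

Minimum-cost shipments:
  Port1–Quincy: 20 × $4 = $80
  Port2–Reno: 10 × $19 = $190
  Port2–Quincy: 40 × $19 = $760
  Port2–Akron: 10 × $14 = $140
  Port2–Gary: 40 × $3 = $120
  Port3–Quincy: 15 × $5 = $75
Total cost = $1365.
Port2 ships 100 of its 115, leaving 15.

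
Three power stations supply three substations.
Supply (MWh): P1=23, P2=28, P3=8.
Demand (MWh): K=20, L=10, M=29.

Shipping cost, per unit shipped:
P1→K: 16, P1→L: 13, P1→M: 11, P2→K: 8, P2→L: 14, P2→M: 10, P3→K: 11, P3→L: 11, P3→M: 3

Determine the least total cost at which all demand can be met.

537

Optimal allocation:
  P1 to L: 10 MWh
  P1 to M: 13 MWh
  P2 to K: 20 MWh
  P2 to M: 8 MWh
  P3 to M: 8 MWh
Total cost = 537.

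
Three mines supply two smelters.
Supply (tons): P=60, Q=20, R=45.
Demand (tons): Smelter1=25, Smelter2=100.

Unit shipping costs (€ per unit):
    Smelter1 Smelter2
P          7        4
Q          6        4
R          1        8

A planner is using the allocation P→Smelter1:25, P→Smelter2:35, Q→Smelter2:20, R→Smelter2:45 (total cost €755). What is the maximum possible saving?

250

Current plan cost = 25·7 + 35·4 + 20·4 + 45·8 = €755.
Optimal plan:
  P–Smelter2: 60 × €4 = €240
  Q–Smelter2: 20 × €4 = €80
  R–Smelter1: 25 × €1 = €25
  R–Smelter2: 20 × €8 = €160
Optimal cost = €505.
Saving = 755 − 505 = €250.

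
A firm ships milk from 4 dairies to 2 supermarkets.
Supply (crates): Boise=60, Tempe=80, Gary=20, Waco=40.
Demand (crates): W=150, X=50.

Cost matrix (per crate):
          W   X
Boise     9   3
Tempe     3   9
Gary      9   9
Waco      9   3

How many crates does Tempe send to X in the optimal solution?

0

Optimal shipments:
  Boise->W: 10 × 9 = 90
  Boise->X: 50 × 3 = 150
  Tempe->W: 80 × 3 = 240
  Gary->W: 20 × 9 = 180
  Waco->W: 40 × 9 = 360
Total cost = 1020.
The route Tempe→X is not used.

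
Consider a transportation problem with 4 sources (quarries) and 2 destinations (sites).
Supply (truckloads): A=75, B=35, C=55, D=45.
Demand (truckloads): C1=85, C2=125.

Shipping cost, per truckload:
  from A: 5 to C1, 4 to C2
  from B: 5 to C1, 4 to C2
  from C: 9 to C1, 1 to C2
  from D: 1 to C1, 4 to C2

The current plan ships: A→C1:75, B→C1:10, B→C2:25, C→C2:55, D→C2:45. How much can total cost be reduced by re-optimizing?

Current plan cost = 75·5 + 10·5 + 25·4 + 55·1 + 45·4 = 760.
Optimal plan:
  A–C1: 40 × 5 = 200
  A–C2: 35 × 4 = 140
  B–C2: 35 × 4 = 140
  C–C2: 55 × 1 = 55
  D–C1: 45 × 1 = 45
Optimal cost = 580.
Saving = 760 − 580 = 180.

180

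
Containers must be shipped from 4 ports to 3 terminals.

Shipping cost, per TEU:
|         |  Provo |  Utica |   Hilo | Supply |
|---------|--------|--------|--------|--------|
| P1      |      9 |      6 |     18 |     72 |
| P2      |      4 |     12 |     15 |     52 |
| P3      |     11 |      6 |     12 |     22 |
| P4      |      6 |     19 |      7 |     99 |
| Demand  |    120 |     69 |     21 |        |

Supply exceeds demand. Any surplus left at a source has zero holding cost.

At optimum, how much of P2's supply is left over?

An optimal plan:
  P1–Utica: 47 × 6 = 282
  P2–Provo: 52 × 4 = 208
  P3–Utica: 22 × 6 = 132
  P4–Provo: 68 × 6 = 408
  P4–Hilo: 21 × 7 = 147
Total cost = 1177.
P2 ships 52 of its 52, leaving 0.

0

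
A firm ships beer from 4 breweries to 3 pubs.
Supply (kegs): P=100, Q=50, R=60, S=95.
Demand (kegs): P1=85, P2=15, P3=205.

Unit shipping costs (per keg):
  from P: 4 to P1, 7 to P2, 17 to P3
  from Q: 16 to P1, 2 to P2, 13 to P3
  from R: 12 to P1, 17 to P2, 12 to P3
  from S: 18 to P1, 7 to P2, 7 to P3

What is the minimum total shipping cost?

Optimal allocation:
  P→P1: 85 × 4 = 340
  P→P3: 15 × 17 = 255
  Q→P2: 15 × 2 = 30
  Q→P3: 35 × 13 = 455
  R→P3: 60 × 12 = 720
  S→P3: 95 × 7 = 665
Total = 340 + 255 + 30 + 455 + 720 + 665 = 2465.
(Supply check: P ships 100; Q ships 50; R ships 60; S ships 95.)

2465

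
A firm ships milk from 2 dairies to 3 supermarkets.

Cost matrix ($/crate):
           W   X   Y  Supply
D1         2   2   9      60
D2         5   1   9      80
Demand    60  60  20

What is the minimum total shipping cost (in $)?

360

An optimal shipping plan:
  D1->W: 60 × $2 = $120
  D2->X: 60 × $1 = $60
  D2->Y: 20 × $9 = $180
Total = 120 + 60 + 180 = $360.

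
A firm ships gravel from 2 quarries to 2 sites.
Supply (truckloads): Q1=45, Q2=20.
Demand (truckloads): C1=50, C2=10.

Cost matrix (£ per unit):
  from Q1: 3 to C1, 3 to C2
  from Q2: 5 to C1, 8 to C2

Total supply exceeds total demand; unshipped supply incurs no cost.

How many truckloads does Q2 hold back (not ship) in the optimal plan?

An optimal plan:
  Q1 to C1: 35 × £3 = £105
  Q1 to C2: 10 × £3 = £30
  Q2 to C1: 15 × £5 = £75
Total cost = £210.
Q2 ships 15 of its 20, leaving 5.

5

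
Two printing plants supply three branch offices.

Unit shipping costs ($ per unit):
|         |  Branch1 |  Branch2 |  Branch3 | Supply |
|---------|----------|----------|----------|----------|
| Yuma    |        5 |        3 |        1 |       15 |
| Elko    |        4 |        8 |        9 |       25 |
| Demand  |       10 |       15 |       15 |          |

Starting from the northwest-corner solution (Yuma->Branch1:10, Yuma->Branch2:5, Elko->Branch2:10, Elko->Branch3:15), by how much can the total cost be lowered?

Current plan cost = 10·5 + 5·3 + 10·8 + 15·9 = $280.
Optimal plan:
  Yuma->Branch3: 15 boxes
  Elko->Branch1: 10 boxes
  Elko->Branch2: 15 boxes
Optimal cost = $175.
Saving = 280 − 175 = $105.

105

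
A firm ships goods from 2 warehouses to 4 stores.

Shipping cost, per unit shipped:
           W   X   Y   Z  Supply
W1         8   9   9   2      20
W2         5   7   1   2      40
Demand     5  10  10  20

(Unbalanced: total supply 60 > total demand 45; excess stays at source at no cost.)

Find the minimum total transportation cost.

145

An optimal shipping plan:
  W1->Z: 20 × 2 = 40
  W2->W: 5 × 5 = 25
  W2->X: 10 × 7 = 70
  W2->Y: 10 × 1 = 10
Total = 40 + 25 + 70 + 10 = 145.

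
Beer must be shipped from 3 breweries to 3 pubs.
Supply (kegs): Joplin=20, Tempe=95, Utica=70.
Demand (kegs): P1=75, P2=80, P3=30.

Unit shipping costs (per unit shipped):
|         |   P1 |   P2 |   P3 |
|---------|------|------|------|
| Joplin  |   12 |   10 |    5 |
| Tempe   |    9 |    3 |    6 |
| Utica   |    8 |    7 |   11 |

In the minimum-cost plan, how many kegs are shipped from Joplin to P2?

0

Solving gives:
  Joplin->P3: 20 × 5 = 100
  Tempe->P1: 5 × 9 = 45
  Tempe->P2: 80 × 3 = 240
  Tempe->P3: 10 × 6 = 60
  Utica->P1: 70 × 8 = 560
Total cost = 1005.
The route Joplin→P2 is not used.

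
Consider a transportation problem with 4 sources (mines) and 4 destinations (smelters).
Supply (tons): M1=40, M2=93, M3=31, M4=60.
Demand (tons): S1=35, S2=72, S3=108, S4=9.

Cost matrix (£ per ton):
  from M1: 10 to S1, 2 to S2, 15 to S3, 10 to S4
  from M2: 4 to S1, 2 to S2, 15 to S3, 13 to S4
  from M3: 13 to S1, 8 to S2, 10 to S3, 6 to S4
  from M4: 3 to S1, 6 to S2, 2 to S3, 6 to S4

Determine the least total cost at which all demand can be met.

1059

A cheapest plan:
  M1→S2: 14 × £2 = £28
  M1→S3: 17 × £15 = £255
  M1→S4: 9 × £10 = £90
  M2→S1: 35 × £4 = £140
  M2→S2: 58 × £2 = £116
  M3→S3: 31 × £10 = £310
  M4→S3: 60 × £2 = £120
Total = 28 + 255 + 90 + 140 + 116 + 310 + 120 = £1059.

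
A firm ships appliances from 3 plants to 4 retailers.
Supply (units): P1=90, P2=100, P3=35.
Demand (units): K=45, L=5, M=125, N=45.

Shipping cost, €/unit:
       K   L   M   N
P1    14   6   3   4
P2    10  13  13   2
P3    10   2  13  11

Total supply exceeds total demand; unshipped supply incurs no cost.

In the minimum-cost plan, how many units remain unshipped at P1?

0

An optimal plan:
  P1->M: 90 units
  P2->K: 45 units
  P2->M: 5 units
  P2->N: 45 units
  P3->L: 5 units
  P3->M: 30 units
Total cost = €1275.
P1 ships 90 of its 90, leaving 0.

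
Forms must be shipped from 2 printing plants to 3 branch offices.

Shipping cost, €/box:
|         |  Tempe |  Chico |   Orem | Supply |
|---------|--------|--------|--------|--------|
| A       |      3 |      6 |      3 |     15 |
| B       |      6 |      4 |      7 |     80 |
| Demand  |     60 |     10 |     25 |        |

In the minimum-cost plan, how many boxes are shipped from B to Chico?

Solving gives:
  A->Orem: 15 × €3 = €45
  B->Tempe: 60 × €6 = €360
  B->Chico: 10 × €4 = €40
  B->Orem: 10 × €7 = €70
Total cost = €515.
So B→Chico carries 10 boxes.

10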